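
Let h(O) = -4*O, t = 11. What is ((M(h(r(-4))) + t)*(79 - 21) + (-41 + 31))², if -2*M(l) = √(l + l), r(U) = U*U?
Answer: 286736 - 291392*I*√2 ≈ 2.8674e+5 - 4.1209e+5*I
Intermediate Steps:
r(U) = U²
M(l) = -√2*√l/2 (M(l) = -√(l + l)/2 = -√2*√l/2)
((M(h(r(-4))) + t)*(79 - 21) + (-41 + 31))² = ((-√2*√(-4*(-4)²)/2 + 11)*(79 - 21) + (-41 + 31))² = ((-√2*√(-4*16)/2 + 11)*58 - 10)² = ((-√2*√(-64)/2 + 11)*58 - 10)² = ((-√2*8*I/2 + 11)*58 - 10)² = ((-4*I*√2 + 11)*58 - 10)² = ((11 - 4*I*√2)*58 - 10)² = ((638 - 232*I*√2) - 10)² = (628 - 232*I*√2)²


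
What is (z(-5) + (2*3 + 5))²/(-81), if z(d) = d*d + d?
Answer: -961/81 ≈ -11.864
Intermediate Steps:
z(d) = d + d² (z(d) = d² + d = d + d²)
(z(-5) + (2*3 + 5))²/(-81) = (-5*(1 - 5) + (2*3 + 5))²/(-81) = (-5*(-4) + (6 + 5))²*(-1/81) = (20 + 11)²*(-1/81) = 31²*(-1/81) = 961*(-1/81) = -961/81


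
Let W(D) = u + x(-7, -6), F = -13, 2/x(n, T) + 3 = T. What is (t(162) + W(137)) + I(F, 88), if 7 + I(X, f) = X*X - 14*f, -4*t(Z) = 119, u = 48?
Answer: -37871/36 ≈ -1052.0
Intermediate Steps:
x(n, T) = 2/(-3 + T)
t(Z) = -119/4 (t(Z) = -1/4*119 = -119/4)
W(D) = 430/9 (W(D) = 48 + 2/(-3 - 6) = 48 + 2/(-9) = 48 + 2*(-1/9) = 48 - 2/9 = 430/9)
I(X, f) = -7 + X**2 - 14*f (I(X, f) = -7 + (X*X - 14*f) = -7 + (X**2 - 14*f) = -7 + X**2 - 14*f)
(t(162) + W(137)) + I(F, 88) = (-119/4 + 430/9) + (-7 + (-13)**2 - 14*88) = 649/36 + (-7 + 169 - 1232) = 649/36 - 1070 = -37871/36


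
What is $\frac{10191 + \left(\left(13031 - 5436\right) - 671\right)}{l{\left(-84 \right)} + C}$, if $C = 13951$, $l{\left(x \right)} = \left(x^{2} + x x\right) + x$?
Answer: $\frac{2445}{3997} \approx 0.61171$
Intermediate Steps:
$l{\left(x \right)} = x + 2 x^{2}$ ($l{\left(x \right)} = \left(x^{2} + x^{2}\right) + x = 2 x^{2} + x = x + 2 x^{2}$)
$\frac{10191 + \left(\left(13031 - 5436\right) - 671\right)}{l{\left(-84 \right)} + C} = \frac{10191 + \left(\left(13031 - 5436\right) - 671\right)}{- 84 \left(1 + 2 \left(-84\right)\right) + 13951} = \frac{10191 + \left(7595 - 671\right)}{- 84 \left(1 - 168\right) + 13951} = \frac{10191 + 6924}{\left(-84\right) \left(-167\right) + 13951} = \frac{17115}{14028 + 13951} = \frac{17115}{27979} = 17115 \cdot \frac{1}{27979} = \frac{2445}{3997}$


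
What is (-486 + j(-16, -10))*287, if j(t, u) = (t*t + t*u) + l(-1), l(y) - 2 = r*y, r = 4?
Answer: -20664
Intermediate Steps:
l(y) = 2 + 4*y
j(t, u) = -2 + t² + t*u (j(t, u) = (t*t + t*u) + (2 + 4*(-1)) = (t² + t*u) + (2 - 4) = (t² + t*u) - 2 = -2 + t² + t*u)
(-486 + j(-16, -10))*287 = (-486 + (-2 + (-16)² - 16*(-10)))*287 = (-486 + (-2 + 256 + 160))*287 = (-486 + 414)*287 = -72*287 = -20664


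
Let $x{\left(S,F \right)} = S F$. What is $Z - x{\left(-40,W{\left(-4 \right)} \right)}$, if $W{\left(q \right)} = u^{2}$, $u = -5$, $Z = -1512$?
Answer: $-512$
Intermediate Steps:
$W{\left(q \right)} = 25$ ($W{\left(q \right)} = \left(-5\right)^{2} = 25$)
$x{\left(S,F \right)} = F S$
$Z - x{\left(-40,W{\left(-4 \right)} \right)} = -1512 - 25 \left(-40\right) = -1512 - -1000 = -1512 + 1000 = -512$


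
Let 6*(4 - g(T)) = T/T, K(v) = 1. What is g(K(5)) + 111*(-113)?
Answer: -75235/6 ≈ -12539.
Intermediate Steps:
g(T) = 23/6 (g(T) = 4 - T/(6*T) = 4 - 1/6*1 = 4 - 1/6 = 23/6)
g(K(5)) + 111*(-113) = 23/6 + 111*(-113) = 23/6 - 12543 = -75235/6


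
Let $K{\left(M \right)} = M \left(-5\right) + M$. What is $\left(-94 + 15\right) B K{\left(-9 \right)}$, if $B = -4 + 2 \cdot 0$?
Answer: $11376$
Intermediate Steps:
$B = -4$ ($B = -4 + 0 = -4$)
$K{\left(M \right)} = - 4 M$ ($K{\left(M \right)} = - 5 M + M = - 4 M$)
$\left(-94 + 15\right) B K{\left(-9 \right)} = \left(-94 + 15\right) \left(-4\right) \left(\left(-4\right) \left(-9\right)\right) = \left(-79\right) \left(-4\right) 36 = 316 \cdot 36 = 11376$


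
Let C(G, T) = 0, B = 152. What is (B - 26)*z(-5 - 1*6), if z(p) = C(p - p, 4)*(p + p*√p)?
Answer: 0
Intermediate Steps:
z(p) = 0 (z(p) = 0*(p + p*√p) = 0*(p + p^(3/2)) = 0)
(B - 26)*z(-5 - 1*6) = (152 - 26)*0 = 126*0 = 0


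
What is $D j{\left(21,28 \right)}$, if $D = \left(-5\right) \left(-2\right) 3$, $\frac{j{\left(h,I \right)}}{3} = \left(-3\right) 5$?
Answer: $-1350$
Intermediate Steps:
$j{\left(h,I \right)} = -45$ ($j{\left(h,I \right)} = 3 \left(\left(-3\right) 5\right) = 3 \left(-15\right) = -45$)
$D = 30$ ($D = 10 \cdot 3 = 30$)
$D j{\left(21,28 \right)} = 30 \left(-45\right) = -1350$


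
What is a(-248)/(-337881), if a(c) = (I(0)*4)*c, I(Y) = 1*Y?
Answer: 0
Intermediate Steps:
I(Y) = Y
a(c) = 0 (a(c) = (0*4)*c = 0*c = 0)
a(-248)/(-337881) = 0/(-337881) = 0*(-1/337881) = 0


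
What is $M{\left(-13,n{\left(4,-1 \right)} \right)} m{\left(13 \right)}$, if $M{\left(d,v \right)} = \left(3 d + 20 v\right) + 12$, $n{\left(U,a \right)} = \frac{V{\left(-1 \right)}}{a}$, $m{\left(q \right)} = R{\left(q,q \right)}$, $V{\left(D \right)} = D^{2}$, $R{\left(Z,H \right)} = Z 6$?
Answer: $-3666$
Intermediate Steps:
$R{\left(Z,H \right)} = 6 Z$
$m{\left(q \right)} = 6 q$
$n{\left(U,a \right)} = \frac{1}{a}$ ($n{\left(U,a \right)} = \frac{\left(-1\right)^{2}}{a} = 1 \frac{1}{a} = \frac{1}{a}$)
$M{\left(d,v \right)} = 12 + 3 d + 20 v$
$M{\left(-13,n{\left(4,-1 \right)} \right)} m{\left(13 \right)} = \left(12 + 3 \left(-13\right) + \frac{20}{-1}\right) 6 \cdot 13 = \left(12 - 39 + 20 \left(-1\right)\right) 78 = \left(12 - 39 - 20\right) 78 = \left(-47\right) 78 = -3666$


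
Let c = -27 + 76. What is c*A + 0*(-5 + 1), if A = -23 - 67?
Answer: -4410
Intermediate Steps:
A = -90
c = 49
c*A + 0*(-5 + 1) = 49*(-90) + 0*(-5 + 1) = -4410 + 0*(-4) = -4410 + 0 = -4410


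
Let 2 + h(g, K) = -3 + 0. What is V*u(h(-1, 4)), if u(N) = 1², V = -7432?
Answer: -7432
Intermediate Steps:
h(g, K) = -5 (h(g, K) = -2 + (-3 + 0) = -2 - 3 = -5)
u(N) = 1
V*u(h(-1, 4)) = -7432*1 = -7432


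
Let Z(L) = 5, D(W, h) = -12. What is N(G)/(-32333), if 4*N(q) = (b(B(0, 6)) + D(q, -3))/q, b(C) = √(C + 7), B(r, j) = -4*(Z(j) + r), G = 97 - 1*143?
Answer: -3/1487318 + I*√13/5949272 ≈ -2.0171e-6 + 6.0605e-7*I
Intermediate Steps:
G = -46 (G = 97 - 143 = -46)
B(r, j) = -20 - 4*r (B(r, j) = -4*(5 + r) = -20 - 4*r)
b(C) = √(7 + C)
N(q) = (-12 + I*√13)/(4*q) (N(q) = ((√(7 + (-20 - 4*0)) - 12)/q)/4 = ((√(7 + (-20 + 0)) - 12)/q)/4 = ((√(7 - 20) - 12)/q)/4 = ((√(-13) - 12)/q)/4 = ((I*√13 - 12)/q)/4 = ((-12 + I*√13)/q)/4 = (-12 + I*√13)/(4*q))
N(G)/(-32333) = ((¼)*(-12 + I*√13)/(-46))/(-32333) = ((¼)*(-1/46)*(-12 + I*√13))*(-1/32333) = (3/46 - I*√13/184)*(-1/32333) = -3/1487318 + I*√13/5949272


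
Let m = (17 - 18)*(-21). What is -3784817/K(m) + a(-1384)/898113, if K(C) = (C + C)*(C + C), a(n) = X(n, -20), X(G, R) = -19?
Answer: -1133064461279/528090444 ≈ -2145.6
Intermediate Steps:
a(n) = -19
m = 21 (m = -1*(-21) = 21)
K(C) = 4*C² (K(C) = (2*C)*(2*C) = 4*C²)
-3784817/K(m) + a(-1384)/898113 = -3784817/(4*21²) - 19/898113 = -3784817/(4*441) - 19*1/898113 = -3784817/1764 - 19/898113 = -1133064461279/528090444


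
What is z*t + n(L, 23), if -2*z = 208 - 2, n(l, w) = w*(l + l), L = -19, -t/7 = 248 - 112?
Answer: 97182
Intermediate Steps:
t = -952 (t = -7*(248 - 112) = -7*136 = -952)
n(l, w) = 2*l*w (n(l, w) = w*(2*l) = 2*l*w)
z = -103 (z = -(208 - 2)/2 = -½*206 = -103)
z*t + n(L, 23) = -103*(-952) + 2*(-19)*23 = 98056 - 874 = 97182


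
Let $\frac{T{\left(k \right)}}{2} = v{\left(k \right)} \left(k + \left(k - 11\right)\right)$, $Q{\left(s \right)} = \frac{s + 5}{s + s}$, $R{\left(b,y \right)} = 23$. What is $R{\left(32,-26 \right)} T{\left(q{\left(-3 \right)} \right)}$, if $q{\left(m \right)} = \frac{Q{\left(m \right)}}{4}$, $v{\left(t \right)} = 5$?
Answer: $- \frac{7705}{3} \approx -2568.3$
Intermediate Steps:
$Q{\left(s \right)} = \frac{5 + s}{2 s}$
$q{\left(m \right)} = \frac{5 + m}{8 m}$ ($q{\left(m \right)} = \frac{\frac{1}{2} \frac{1}{m} \left(5 + m\right)}{4} = \frac{5 + m}{2 m} \frac{1}{4} = \frac{5 + m}{8 m}$)
$T{\left(k \right)} = -110 + 20 k$ ($T{\left(k \right)} = 2 \cdot 5 \left(k + \left(k - 11\right)\right) = 2 \cdot 5 \left(k + \left(-11 + k\right)\right) = 2 \cdot 5 \left(-11 + 2 k\right) = 2 \left(-55 + 10 k\right) = -110 + 20 k$)
$R{\left(32,-26 \right)} T{\left(q{\left(-3 \right)} \right)} = 23 \left(-110 + 20 \frac{5 - 3}{8 \left(-3\right)}\right) = 23 \left(-110 + 20 \cdot \frac{1}{8} \left(- \frac{1}{3}\right) 2\right) = 23 \left(-110 + 20 \left(- \frac{1}{12}\right)\right) = 23 \left(-110 - \frac{5}{3}\right) = 23 \left(- \frac{335}{3}\right) = - \frac{7705}{3}$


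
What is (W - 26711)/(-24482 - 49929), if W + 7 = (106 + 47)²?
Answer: 3309/74411 ≈ 0.044469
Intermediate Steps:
W = 23402 (W = -7 + (106 + 47)² = -7 + 153² = -7 + 23409 = 23402)
(W - 26711)/(-24482 - 49929) = (23402 - 26711)/(-24482 - 49929) = -3309/(-74411) = -3309*(-1/74411) = 3309/74411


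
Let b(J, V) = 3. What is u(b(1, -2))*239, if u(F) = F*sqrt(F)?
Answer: 717*sqrt(3) ≈ 1241.9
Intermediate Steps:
u(F) = F**(3/2)
u(b(1, -2))*239 = 3**(3/2)*239 = (3*sqrt(3))*239 = 717*sqrt(3)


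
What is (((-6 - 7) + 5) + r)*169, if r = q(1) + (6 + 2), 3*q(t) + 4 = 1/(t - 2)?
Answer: -845/3 ≈ -281.67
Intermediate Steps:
q(t) = -4/3 + 1/(3*(-2 + t)) (q(t) = -4/3 + 1/(3*(t - 2)) = -4/3 + 1/(3*(-2 + t)))
r = 19/3 (r = (9 - 4*1)/(3*(-2 + 1)) + (6 + 2) = (⅓)*(9 - 4)/(-1) + 8 = (⅓)*(-1)*5 + 8 = -5/3 + 8 = 19/3 ≈ 6.3333)
(((-6 - 7) + 5) + r)*169 = (((-6 - 7) + 5) + 19/3)*169 = ((-13 + 5) + 19/3)*169 = (-8 + 19/3)*169 = -5/3*169 = -845/3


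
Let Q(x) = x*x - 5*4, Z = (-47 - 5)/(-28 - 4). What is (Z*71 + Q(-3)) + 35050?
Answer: 281235/8 ≈ 35154.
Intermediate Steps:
Z = 13/8 (Z = -52/(-32) = -52*(-1/32) = 13/8 ≈ 1.6250)
Q(x) = -20 + x² (Q(x) = x² - 20 = -20 + x²)
(Z*71 + Q(-3)) + 35050 = ((13/8)*71 + (-20 + (-3)²)) + 35050 = (923/8 + (-20 + 9)) + 35050 = (923/8 - 11) + 35050 = 835/8 + 35050 = 281235/8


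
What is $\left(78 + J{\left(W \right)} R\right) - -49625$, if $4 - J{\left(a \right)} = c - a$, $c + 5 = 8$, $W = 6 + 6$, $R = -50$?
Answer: $49053$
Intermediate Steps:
$W = 12$
$c = 3$ ($c = -5 + 8 = 3$)
$J{\left(a \right)} = 1 + a$ ($J{\left(a \right)} = 4 - \left(3 - a\right) = 4 + \left(-3 + a\right) = 1 + a$)
$\left(78 + J{\left(W \right)} R\right) - -49625 = \left(78 + \left(1 + 12\right) \left(-50\right)\right) - -49625 = \left(78 + 13 \left(-50\right)\right) + 49625 = \left(78 - 650\right) + 49625 = -572 + 49625 = 49053$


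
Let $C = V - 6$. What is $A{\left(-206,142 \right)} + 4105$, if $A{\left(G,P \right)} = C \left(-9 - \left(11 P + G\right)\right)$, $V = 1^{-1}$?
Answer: $10930$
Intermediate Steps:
$V = 1$
$C = -5$ ($C = 1 - 6 = -5$)
$A{\left(G,P \right)} = 45 + 5 G + 55 P$ ($A{\left(G,P \right)} = - 5 \left(-9 - \left(11 P + G\right)\right) = - 5 \left(-9 - \left(G + 11 P\right)\right) = - 5 \left(-9 - G - 11 P\right) = 45 + 5 G + 55 P$)
$A{\left(-206,142 \right)} + 4105 = \left(45 + 5 \left(-206\right) + 55 \cdot 142\right) + 4105 = \left(45 - 1030 + 7810\right) + 4105 = 6825 + 4105 = 10930$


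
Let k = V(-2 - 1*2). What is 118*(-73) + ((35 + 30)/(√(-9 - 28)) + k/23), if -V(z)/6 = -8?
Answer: -198074/23 - 65*I*√37/37 ≈ -8611.9 - 10.686*I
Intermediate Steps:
V(z) = 48 (V(z) = -6*(-8) = 48)
k = 48
118*(-73) + ((35 + 30)/(√(-9 - 28)) + k/23) = 118*(-73) + ((35 + 30)/(√(-9 - 28)) + 48/23) = -8614 + (65/(√(-37)) + 48*(1/23)) = -8614 + (65/((I*√37)) + 48/23) = -8614 + (65*(-I*√37/37) + 48/23) = -8614 + (-65*I*√37/37 + 48/23) = -8614 + (48/23 - 65*I*√37/37) = -198074/23 - 65*I*√37/37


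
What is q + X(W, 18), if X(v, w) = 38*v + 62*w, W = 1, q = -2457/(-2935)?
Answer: 3389447/2935 ≈ 1154.8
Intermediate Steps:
q = 2457/2935 (q = -2457*(-1/2935) = 2457/2935 ≈ 0.83714)
q + X(W, 18) = 2457/2935 + (38*1 + 62*18) = 2457/2935 + (38 + 1116) = 2457/2935 + 1154 = 3389447/2935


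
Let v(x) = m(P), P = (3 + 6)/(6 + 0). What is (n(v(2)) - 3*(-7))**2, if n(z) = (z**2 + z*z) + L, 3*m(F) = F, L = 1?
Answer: 2025/4 ≈ 506.25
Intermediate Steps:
P = 3/2 (P = 9/6 = 9*(1/6) = 3/2 ≈ 1.5000)
m(F) = F/3
v(x) = 1/2 (v(x) = (1/3)*(3/2) = 1/2)
n(z) = 1 + 2*z**2 (n(z) = (z**2 + z*z) + 1 = (z**2 + z**2) + 1 = 2*z**2 + 1 = 1 + 2*z**2)
(n(v(2)) - 3*(-7))**2 = ((1 + 2*(1/2)**2) - 3*(-7))**2 = ((1 + 2*(1/4)) + 21)**2 = ((1 + 1/2) + 21)**2 = (3/2 + 21)**2 = (45/2)**2 = 2025/4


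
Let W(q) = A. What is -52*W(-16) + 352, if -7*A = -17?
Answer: 1580/7 ≈ 225.71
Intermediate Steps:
A = 17/7 (A = -⅐*(-17) = 17/7 ≈ 2.4286)
W(q) = 17/7
-52*W(-16) + 352 = -52*17/7 + 352 = -884/7 + 352 = 1580/7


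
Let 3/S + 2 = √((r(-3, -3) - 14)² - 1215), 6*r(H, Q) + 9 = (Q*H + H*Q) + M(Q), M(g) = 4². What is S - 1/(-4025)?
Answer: (√40259 - 72438*I)/(4025*(√40259 + 12*I)) ≈ -0.0050977 - 0.08939*I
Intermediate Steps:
M(g) = 16
r(H, Q) = 7/6 + H*Q/3 (r(H, Q) = -3/2 + ((Q*H + H*Q) + 16)/6 = -3/2 + ((H*Q + H*Q) + 16)/6 = -3/2 + (2*H*Q + 16)/6 = -3/2 + (16 + 2*H*Q)/6 = -3/2 + (8/3 + H*Q/3) = 7/6 + H*Q/3)
S = 3/(-2 + I*√40259/6) (S = 3/(-2 + √(((7/6 + (⅓)*(-3)*(-3)) - 14)² - 1215)) = 3/(-2 + √(((7/6 + 3) - 14)² - 1215)) = 3/(-2 + √((25/6 - 14)² - 1215)) = 3/(-2 + √((-59/6)² - 1215)) = 3/(-2 + √(3481/36 - 1215)) = 3/(-2 + √(-40259/36)) = 3/(-2 + I*√40259/6) ≈ -0.0053461 - 0.08939*I)
S - 1/(-4025) = (-216/40403 - 18*I*√40259/40403) - 1/(-4025) = (-216/40403 - 18*I*√40259/40403) - 1*(-1/4025) = (-216/40403 - 18*I*√40259/40403) + 1/4025 = -828997/162622075 - 18*I*√40259/40403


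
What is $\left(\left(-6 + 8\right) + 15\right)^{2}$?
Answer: $289$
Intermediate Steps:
$\left(\left(-6 + 8\right) + 15\right)^{2} = \left(2 + 15\right)^{2} = 17^{2} = 289$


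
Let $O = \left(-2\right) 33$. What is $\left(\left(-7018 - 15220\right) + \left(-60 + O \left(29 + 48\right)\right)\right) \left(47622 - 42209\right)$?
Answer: $-148207940$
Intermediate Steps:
$O = -66$
$\left(\left(-7018 - 15220\right) + \left(-60 + O \left(29 + 48\right)\right)\right) \left(47622 - 42209\right) = \left(\left(-7018 - 15220\right) - \left(60 + 66 \left(29 + 48\right)\right)\right) \left(47622 - 42209\right) = \left(\left(-7018 - 15220\right) - 5142\right) 5413 = \left(-22238 - 5142\right) 5413 = \left(-27380\right) 5413 = -148207940$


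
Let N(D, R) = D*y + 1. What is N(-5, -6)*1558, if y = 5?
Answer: -37392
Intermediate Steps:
N(D, R) = 1 + 5*D (N(D, R) = D*5 + 1 = 5*D + 1 = 1 + 5*D)
N(-5, -6)*1558 = (1 + 5*(-5))*1558 = (1 - 25)*1558 = -24*1558 = -37392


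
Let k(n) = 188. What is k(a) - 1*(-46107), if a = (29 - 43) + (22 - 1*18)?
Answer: 46295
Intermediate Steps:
a = -10 (a = -14 + (22 - 18) = -14 + 4 = -10)
k(a) - 1*(-46107) = 188 - 1*(-46107) = 188 + 46107 = 46295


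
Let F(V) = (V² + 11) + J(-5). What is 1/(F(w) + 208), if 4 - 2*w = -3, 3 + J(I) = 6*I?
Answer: 4/793 ≈ 0.0050441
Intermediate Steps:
J(I) = -3 + 6*I
w = 7/2 (w = 2 - ½*(-3) = 2 + 3/2 = 7/2 ≈ 3.5000)
F(V) = -22 + V² (F(V) = (V² + 11) + (-3 + 6*(-5)) = (11 + V²) + (-3 - 30) = (11 + V²) - 33 = -22 + V²)
1/(F(w) + 208) = 1/((-22 + (7/2)²) + 208) = 1/((-22 + 49/4) + 208) = 1/(-39/4 + 208) = 1/(793/4) = 4/793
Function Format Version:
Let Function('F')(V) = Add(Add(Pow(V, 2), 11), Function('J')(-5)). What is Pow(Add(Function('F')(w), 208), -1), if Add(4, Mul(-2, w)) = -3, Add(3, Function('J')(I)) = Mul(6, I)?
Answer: Rational(4, 793) ≈ 0.0050441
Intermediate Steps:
Function('J')(I) = Add(-3, Mul(6, I))
w = Rational(7, 2) (w = Add(2, Mul(Rational(-1, 2), -3)) = Add(2, Rational(3, 2)) = Rational(7, 2) ≈ 3.5000)
Function('F')(V) = Add(-22, Pow(V, 2)) (Function('F')(V) = Add(Add(Pow(V, 2), 11), Add(-3, Mul(6, -5))) = Add(Add(11, Pow(V, 2)), Add(-3, -30)) = Add(Add(11, Pow(V, 2)), -33) = Add(-22, Pow(V, 2)))
Pow(Add(Function('F')(w), 208), -1) = Pow(Add(Add(-22, Pow(Rational(7, 2), 2)), 208), -1) = Pow(Add(Add(-22, Rational(49, 4)), 208), -1) = Pow(Add(Rational(-39, 4), 208), -1) = Pow(Rational(793, 4), -1) = Rational(4, 793)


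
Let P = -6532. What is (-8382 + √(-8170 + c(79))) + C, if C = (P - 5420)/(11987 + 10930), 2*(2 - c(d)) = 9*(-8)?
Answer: -64034082/7639 + 2*I*√2033 ≈ -8382.5 + 90.178*I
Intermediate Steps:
c(d) = 38 (c(d) = 2 - 9*(-8)/2 = 2 - ½*(-72) = 2 + 36 = 38)
C = -3984/7639 (C = (-6532 - 5420)/(11987 + 10930) = -11952/22917 = -11952*1/22917 = -3984/7639 ≈ -0.52153)
(-8382 + √(-8170 + c(79))) + C = (-8382 + √(-8170 + 38)) - 3984/7639 = (-8382 + √(-8132)) - 3984/7639 = (-8382 + 2*I*√2033) - 3984/7639 = -64034082/7639 + 2*I*√2033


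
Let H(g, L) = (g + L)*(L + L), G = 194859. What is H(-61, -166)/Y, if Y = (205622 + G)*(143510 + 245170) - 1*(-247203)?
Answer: 75364/155659202283 ≈ 4.8416e-7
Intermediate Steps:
H(g, L) = 2*L*(L + g) (H(g, L) = (L + g)*(2*L) = 2*L*(L + g))
Y = 155659202283 (Y = (205622 + 194859)*(143510 + 245170) - 1*(-247203) = 400481*388680 + 247203 = 155658955080 + 247203 = 155659202283)
H(-61, -166)/Y = (2*(-166)*(-166 - 61))/155659202283 = (2*(-166)*(-227))*(1/155659202283) = 75364*(1/155659202283) = 75364/155659202283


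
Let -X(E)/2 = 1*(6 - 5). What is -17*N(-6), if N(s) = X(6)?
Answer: 34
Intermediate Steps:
X(E) = -2 (X(E) = -2*(6 - 5) = -2)
N(s) = -2
-17*N(-6) = -17*(-2) = 34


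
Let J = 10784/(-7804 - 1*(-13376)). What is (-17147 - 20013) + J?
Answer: -51761184/1393 ≈ -37158.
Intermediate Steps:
J = 2696/1393 (J = 10784/(-7804 + 13376) = 10784/5572 = 10784*(1/5572) = 2696/1393 ≈ 1.9354)
(-17147 - 20013) + J = (-17147 - 20013) + 2696/1393 = -37160 + 2696/1393 = -51761184/1393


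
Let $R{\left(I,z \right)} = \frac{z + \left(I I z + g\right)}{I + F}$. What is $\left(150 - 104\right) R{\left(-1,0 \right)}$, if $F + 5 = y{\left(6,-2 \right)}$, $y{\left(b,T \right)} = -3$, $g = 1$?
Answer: $- \frac{46}{9} \approx -5.1111$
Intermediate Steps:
$F = -8$ ($F = -5 - 3 = -8$)
$R{\left(I,z \right)} = \frac{1 + z + z I^{2}}{-8 + I}$ ($R{\left(I,z \right)} = \frac{z + \left(I I z + 1\right)}{I - 8} = \frac{z + \left(I^{2} z + 1\right)}{-8 + I} = \frac{z + \left(z I^{2} + 1\right)}{-8 + I} = \frac{z + \left(1 + z I^{2}\right)}{-8 + I} = \frac{1 + z + z I^{2}}{-8 + I}$)
$\left(150 - 104\right) R{\left(-1,0 \right)} = \left(150 - 104\right) \frac{1 + 0 + 0 \left(-1\right)^{2}}{-8 - 1} = 46 \frac{1 + 0 + 0 \cdot 1}{-9} = 46 \left(- \frac{1 + 0 + 0}{9}\right) = 46 \left(\left(- \frac{1}{9}\right) 1\right) = 46 \left(- \frac{1}{9}\right) = - \frac{46}{9}$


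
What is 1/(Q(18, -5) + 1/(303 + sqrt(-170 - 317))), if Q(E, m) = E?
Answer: 1661631/29914813 + I*sqrt(487)/29914813 ≈ 0.055545 + 7.377e-7*I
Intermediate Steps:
1/(Q(18, -5) + 1/(303 + sqrt(-170 - 317))) = 1/(18 + 1/(303 + sqrt(-170 - 317))) = 1/(18 + 1/(303 + sqrt(-487))) = 1/(18 + 1/(303 + I*sqrt(487)))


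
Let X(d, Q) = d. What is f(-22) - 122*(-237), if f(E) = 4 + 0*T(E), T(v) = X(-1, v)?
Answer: 28918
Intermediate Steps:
T(v) = -1
f(E) = 4 (f(E) = 4 + 0*(-1) = 4 + 0 = 4)
f(-22) - 122*(-237) = 4 - 122*(-237) = 4 + 28914 = 28918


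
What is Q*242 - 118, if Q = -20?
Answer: -4958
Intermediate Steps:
Q*242 - 118 = -20*242 - 118 = -4840 - 118 = -4958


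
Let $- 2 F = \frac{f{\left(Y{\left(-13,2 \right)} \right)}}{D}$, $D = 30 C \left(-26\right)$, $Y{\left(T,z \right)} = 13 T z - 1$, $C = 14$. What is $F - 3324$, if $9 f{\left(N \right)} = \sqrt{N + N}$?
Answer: $-3324 + \frac{i \sqrt{678}}{196560} \approx -3324.0 + 0.00013247 i$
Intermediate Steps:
$Y{\left(T,z \right)} = -1 + 13 T z$ ($Y{\left(T,z \right)} = 13 T z - 1 = -1 + 13 T z$)
$f{\left(N \right)} = \frac{\sqrt{2} \sqrt{N}}{9}$ ($f{\left(N \right)} = \frac{\sqrt{N + N}}{9} = \frac{\sqrt{2 N}}{9} = \frac{\sqrt{2} \sqrt{N}}{9}$)
$D = -10920$ ($D = 30 \cdot 14 \left(-26\right) = 420 \left(-26\right) = -10920$)
$F = \frac{i \sqrt{678}}{196560}$ ($F = - \frac{\frac{\sqrt{2} \sqrt{-1 + 13 \left(-13\right) 2}}{9} \frac{1}{-10920}}{2} = - \frac{\frac{\sqrt{2} \sqrt{-1 - 338}}{9} \left(- \frac{1}{10920}\right)}{2} = - \frac{\frac{\sqrt{2} \sqrt{-339}}{9} \left(- \frac{1}{10920}\right)}{2} = - \frac{\frac{\sqrt{2} i \sqrt{339}}{9} \left(- \frac{1}{10920}\right)}{2} = - \frac{\frac{i \sqrt{678}}{9} \left(- \frac{1}{10920}\right)}{2} = - \frac{\left(- \frac{1}{98280}\right) i \sqrt{678}}{2} = \frac{i \sqrt{678}}{196560} \approx 0.00013247 i$)
$F - 3324 = \frac{i \sqrt{678}}{196560} - 3324 = -3324 + \frac{i \sqrt{678}}{196560}$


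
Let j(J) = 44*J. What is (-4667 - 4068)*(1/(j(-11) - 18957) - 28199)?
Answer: 4788673398600/19441 ≈ 2.4632e+8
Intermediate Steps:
(-4667 - 4068)*(1/(j(-11) - 18957) - 28199) = (-4667 - 4068)*(1/(44*(-11) - 18957) - 28199) = -8735*(1/(-484 - 18957) - 28199) = -8735*(1/(-19441) - 28199) = -8735*(-1/19441 - 28199) = -8735*(-548216760/19441) = 4788673398600/19441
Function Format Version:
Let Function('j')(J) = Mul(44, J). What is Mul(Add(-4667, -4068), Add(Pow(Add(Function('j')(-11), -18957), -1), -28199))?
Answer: Rational(4788673398600, 19441) ≈ 2.4632e+8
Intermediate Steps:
Mul(Add(-4667, -4068), Add(Pow(Add(Function('j')(-11), -18957), -1), -28199)) = Mul(Add(-4667, -4068), Add(Pow(Add(Mul(44, -11), -18957), -1), -28199)) = Mul(-8735, Add(Pow(Add(-484, -18957), -1), -28199)) = Mul(-8735, Add(Pow(-19441, -1), -28199)) = Mul(-8735, Add(Rational(-1, 19441), -28199)) = Mul(-8735, Rational(-548216760, 19441)) = Rational(4788673398600, 19441)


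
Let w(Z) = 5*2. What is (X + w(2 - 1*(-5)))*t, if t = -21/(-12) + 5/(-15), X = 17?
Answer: 153/4 ≈ 38.250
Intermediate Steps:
w(Z) = 10
t = 17/12 (t = -21*(-1/12) + 5*(-1/15) = 7/4 - ⅓ = 17/12 ≈ 1.4167)
(X + w(2 - 1*(-5)))*t = (17 + 10)*(17/12) = 27*(17/12) = 153/4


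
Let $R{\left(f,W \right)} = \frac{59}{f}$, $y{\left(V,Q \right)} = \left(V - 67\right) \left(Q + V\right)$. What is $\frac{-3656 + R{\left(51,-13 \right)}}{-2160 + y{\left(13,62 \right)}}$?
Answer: $\frac{186397}{316710} \approx 0.58854$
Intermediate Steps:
$y{\left(V,Q \right)} = \left(-67 + V\right) \left(Q + V\right)$
$\frac{-3656 + R{\left(51,-13 \right)}}{-2160 + y{\left(13,62 \right)}} = \frac{-3656 + \frac{59}{51}}{-2160 + \left(13^{2} - 4154 - 871 + 62 \cdot 13\right)} = \frac{-3656 + 59 \cdot \frac{1}{51}}{-2160 + \left(169 - 4154 - 871 + 806\right)} = \frac{-3656 + \frac{59}{51}}{-2160 - 4050} = - \frac{186397}{51 \left(-6210\right)} = \left(- \frac{186397}{51}\right) \left(- \frac{1}{6210}\right) = \frac{186397}{316710}$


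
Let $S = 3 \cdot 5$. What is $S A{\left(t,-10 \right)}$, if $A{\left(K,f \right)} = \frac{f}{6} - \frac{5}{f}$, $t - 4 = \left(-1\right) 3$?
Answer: $- \frac{35}{2} \approx -17.5$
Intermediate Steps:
$t = 1$ ($t = 4 - 3 = 1$)
$A{\left(K,f \right)} = - \frac{5}{f} + \frac{f}{6}$ ($A{\left(K,f \right)} = f \frac{1}{6} - \frac{5}{f} = \frac{f}{6} - \frac{5}{f} = - \frac{5}{f} + \frac{f}{6}$)
$S = 15$
$S A{\left(t,-10 \right)} = 15 \left(- \frac{5}{-10} + \frac{1}{6} \left(-10\right)\right) = 15 \left(\left(-5\right) \left(- \frac{1}{10}\right) - \frac{5}{3}\right) = 15 \left(\frac{1}{2} - \frac{5}{3}\right) = 15 \left(- \frac{7}{6}\right) = - \frac{35}{2}$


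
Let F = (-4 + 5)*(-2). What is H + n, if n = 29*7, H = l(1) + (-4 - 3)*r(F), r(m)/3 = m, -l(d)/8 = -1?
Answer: 253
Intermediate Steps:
F = -2 (F = 1*(-2) = -2)
l(d) = 8 (l(d) = -8*(-1) = 8)
r(m) = 3*m
H = 50 (H = 8 + (-4 - 3)*(3*(-2)) = 8 - 7*(-6) = 8 + 42 = 50)
n = 203
H + n = 50 + 203 = 253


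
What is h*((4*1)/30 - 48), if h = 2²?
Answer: -2872/15 ≈ -191.47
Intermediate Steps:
h = 4
h*((4*1)/30 - 48) = 4*((4*1)/30 - 48) = 4*(4*(1/30) - 48) = 4*(2/15 - 48) = 4*(-718/15) = -2872/15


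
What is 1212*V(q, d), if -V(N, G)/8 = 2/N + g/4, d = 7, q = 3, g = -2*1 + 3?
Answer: -8888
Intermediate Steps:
g = 1 (g = -2 + 3 = 1)
V(N, G) = -2 - 16/N (V(N, G) = -8*(2/N + 1/4) = -8*(2/N + 1*(¼)) = -8*(2/N + ¼) = -8*(¼ + 2/N) = -2 - 16/N)
1212*V(q, d) = 1212*(-2 - 16/3) = 1212*(-22/3) = -8888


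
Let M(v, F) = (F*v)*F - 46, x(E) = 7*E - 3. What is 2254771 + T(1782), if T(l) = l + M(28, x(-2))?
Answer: 2264599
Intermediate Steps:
x(E) = -3 + 7*E
M(v, F) = -46 + v*F² (M(v, F) = v*F² - 46 = -46 + v*F²)
T(l) = 8046 + l (T(l) = l + (-46 + 28*(-3 + 7*(-2))²) = l + (-46 + 28*(-3 - 14)²) = l + (-46 + 28*(-17)²) = l + (-46 + 28*289) = l + (-46 + 8092) = l + 8046 = 8046 + l)
2254771 + T(1782) = 2254771 + (8046 + 1782) = 2254771 + 9828 = 2264599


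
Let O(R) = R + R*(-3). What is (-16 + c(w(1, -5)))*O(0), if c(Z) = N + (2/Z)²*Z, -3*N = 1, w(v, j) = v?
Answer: 0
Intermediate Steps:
O(R) = -2*R (O(R) = R - 3*R = -2*R)
N = -⅓ (N = -⅓*1 = -⅓ ≈ -0.33333)
c(Z) = -⅓ + 4/Z (c(Z) = -⅓ + (2/Z)²*Z = -⅓ + (4/Z²)*Z = -⅓ + 4/Z)
(-16 + c(w(1, -5)))*O(0) = (-16 + (⅓)*(12 - 1*1)/1)*(-2*0) = (-16 + (⅓)*1*(12 - 1))*0 = (-16 + (⅓)*1*11)*0 = (-16 + 11/3)*0 = -37/3*0 = 0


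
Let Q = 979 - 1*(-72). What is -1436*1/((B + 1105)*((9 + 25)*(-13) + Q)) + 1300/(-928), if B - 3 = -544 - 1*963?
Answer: -2711687/1943928 ≈ -1.3950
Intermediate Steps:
Q = 1051 (Q = 979 + 72 = 1051)
B = -1504 (B = 3 + (-544 - 1*963) = 3 + (-544 - 963) = 3 - 1507 = -1504)
-1436*1/((B + 1105)*((9 + 25)*(-13) + Q)) + 1300/(-928) = -1436*1/((-1504 + 1105)*((9 + 25)*(-13) + 1051)) + 1300/(-928) = -1436*(-1/(399*(34*(-13) + 1051))) + 1300*(-1/928) = -1436*(-1/(399*(-442 + 1051))) - 325/232 = -1436/(609*(-399)) - 325/232 = -1436/(-242991) - 325/232 = -1436*(-1/242991) - 325/232 = 1436/242991 - 325/232 = -2711687/1943928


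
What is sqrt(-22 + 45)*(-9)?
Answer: -9*sqrt(23) ≈ -43.162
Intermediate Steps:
sqrt(-22 + 45)*(-9) = sqrt(23)*(-9) = -9*sqrt(23)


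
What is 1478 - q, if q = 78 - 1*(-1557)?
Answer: -157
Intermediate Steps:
q = 1635 (q = 78 + 1557 = 1635)
1478 - q = 1478 - 1*1635 = 1478 - 1635 = -157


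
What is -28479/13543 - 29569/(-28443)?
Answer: -409575230/385203549 ≈ -1.0633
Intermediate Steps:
-28479/13543 - 29569/(-28443) = -28479*1/13543 - 29569*(-1/28443) = -28479/13543 + 29569/28443 = -409575230/385203549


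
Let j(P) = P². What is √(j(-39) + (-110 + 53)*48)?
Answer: 9*I*√15 ≈ 34.857*I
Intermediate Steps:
√(j(-39) + (-110 + 53)*48) = √((-39)² + (-110 + 53)*48) = √(1521 - 57*48) = √(1521 - 2736) = √(-1215) = 9*I*√15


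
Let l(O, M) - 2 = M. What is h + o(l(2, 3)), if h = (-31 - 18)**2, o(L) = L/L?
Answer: 2402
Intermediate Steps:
l(O, M) = 2 + M
o(L) = 1
h = 2401 (h = (-49)**2 = 2401)
h + o(l(2, 3)) = 2401 + 1 = 2402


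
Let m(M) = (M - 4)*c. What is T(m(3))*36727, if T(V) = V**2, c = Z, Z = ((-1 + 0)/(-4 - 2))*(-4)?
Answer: 146908/9 ≈ 16323.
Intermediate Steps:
Z = -2/3 (Z = -1/(-6)*(-4) = -1*(-1/6)*(-4) = (1/6)*(-4) = -2/3 ≈ -0.66667)
c = -2/3 ≈ -0.66667
m(M) = 8/3 - 2*M/3 (m(M) = (M - 4)*(-2/3) = (-4 + M)*(-2/3) = 8/3 - 2*M/3)
T(m(3))*36727 = (8/3 - 2/3*3)**2*36727 = (8/3 - 2)**2*36727 = (2/3)**2*36727 = (4/9)*36727 = 146908/9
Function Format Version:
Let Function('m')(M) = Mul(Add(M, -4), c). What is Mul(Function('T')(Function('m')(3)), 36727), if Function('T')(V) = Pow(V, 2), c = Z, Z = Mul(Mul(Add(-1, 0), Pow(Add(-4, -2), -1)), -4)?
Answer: Rational(146908, 9) ≈ 16323.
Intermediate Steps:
Z = Rational(-2, 3) (Z = Mul(Mul(-1, Pow(-6, -1)), -4) = Mul(Mul(-1, Rational(-1, 6)), -4) = Mul(Rational(1, 6), -4) = Rational(-2, 3) ≈ -0.66667)
c = Rational(-2, 3) ≈ -0.66667
Function('m')(M) = Add(Rational(8, 3), Mul(Rational(-2, 3), M)) (Function('m')(M) = Mul(Add(M, -4), Rational(-2, 3)) = Mul(Add(-4, M), Rational(-2, 3)) = Add(Rational(8, 3), Mul(Rational(-2, 3), M)))
Mul(Function('T')(Function('m')(3)), 36727) = Mul(Pow(Add(Rational(8, 3), Mul(Rational(-2, 3), 3)), 2), 36727) = Mul(Pow(Add(Rational(8, 3), -2), 2), 36727) = Mul(Pow(Rational(2, 3), 2), 36727) = Mul(Rational(4, 9), 36727) = Rational(146908, 9)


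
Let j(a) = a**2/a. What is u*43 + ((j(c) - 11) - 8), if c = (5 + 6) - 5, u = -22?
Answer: -959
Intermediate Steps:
c = 6 (c = 11 - 5 = 6)
j(a) = a
u*43 + ((j(c) - 11) - 8) = -22*43 + ((6 - 11) - 8) = -946 + (-5 - 8) = -946 - 13 = -959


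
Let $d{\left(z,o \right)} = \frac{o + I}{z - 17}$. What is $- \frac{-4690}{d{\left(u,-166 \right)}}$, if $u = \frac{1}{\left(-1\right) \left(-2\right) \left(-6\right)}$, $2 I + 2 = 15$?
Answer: $\frac{480725}{957} \approx 502.33$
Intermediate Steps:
$I = \frac{13}{2}$ ($I = -1 + \frac{1}{2} \cdot 15 = -1 + \frac{15}{2} = \frac{13}{2} \approx 6.5$)
$u = - \frac{1}{12}$ ($u = \frac{1}{2 \left(-6\right)} = \frac{1}{-12} = - \frac{1}{12} \approx -0.083333$)
$d{\left(z,o \right)} = \frac{\frac{13}{2} + o}{-17 + z}$ ($d{\left(z,o \right)} = \frac{o + \frac{13}{2}}{z - 17} = \frac{\frac{13}{2} + o}{-17 + z}$)
$- \frac{-4690}{d{\left(u,-166 \right)}} = - \frac{-4690}{\frac{1}{-17 - \frac{1}{12}} \left(\frac{13}{2} - 166\right)} = - \frac{-4690}{\frac{1}{- \frac{205}{12}} \left(- \frac{319}{2}\right)} = - \frac{-4690}{\left(- \frac{12}{205}\right) \left(- \frac{319}{2}\right)} = - \frac{-4690}{\frac{1914}{205}} = - \frac{\left(-4690\right) 205}{1914} = \left(-1\right) \left(- \frac{480725}{957}\right) = \frac{480725}{957}$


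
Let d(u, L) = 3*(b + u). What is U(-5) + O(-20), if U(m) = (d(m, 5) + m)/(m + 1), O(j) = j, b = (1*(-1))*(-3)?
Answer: -69/4 ≈ -17.250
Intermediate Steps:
b = 3 (b = -1*(-3) = 3)
d(u, L) = 9 + 3*u (d(u, L) = 3*(3 + u) = 9 + 3*u)
U(m) = (9 + 4*m)/(1 + m) (U(m) = ((9 + 3*m) + m)/(m + 1) = (9 + 4*m)/(1 + m))
U(-5) + O(-20) = (9 + 4*(-5))/(1 - 5) - 20 = (9 - 20)/(-4) - 20 = -1/4*(-11) - 20 = 11/4 - 20 = -69/4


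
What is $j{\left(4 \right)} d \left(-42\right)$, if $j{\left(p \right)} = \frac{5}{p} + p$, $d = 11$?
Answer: $- \frac{4851}{2} \approx -2425.5$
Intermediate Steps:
$j{\left(p \right)} = p + \frac{5}{p}$
$j{\left(4 \right)} d \left(-42\right) = \left(4 + \frac{5}{4}\right) 11 \left(-42\right) = \frac{21}{4} \cdot 11 \left(-42\right) = \frac{231}{4} \left(-42\right) = - \frac{4851}{2}$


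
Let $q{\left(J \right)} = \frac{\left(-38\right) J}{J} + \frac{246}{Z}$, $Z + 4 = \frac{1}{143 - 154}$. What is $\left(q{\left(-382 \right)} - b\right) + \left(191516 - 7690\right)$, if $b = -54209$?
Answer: $\frac{3569053}{15} \approx 2.3794 \cdot 10^{5}$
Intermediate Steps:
$Z = - \frac{45}{11}$ ($Z = -4 + \frac{1}{143 - 154} = -4 + \frac{1}{-11} = -4 - \frac{1}{11} = - \frac{45}{11} \approx -4.0909$)
$q{\left(J \right)} = - \frac{1472}{15}$ ($q{\left(J \right)} = \frac{\left(-38\right) J}{J} + \frac{246}{- \frac{45}{11}} = -38 + 246 \left(- \frac{11}{45}\right) = -38 - \frac{902}{15} = - \frac{1472}{15}$)
$\left(q{\left(-382 \right)} - b\right) + \left(191516 - 7690\right) = \left(- \frac{1472}{15} - -54209\right) + \left(191516 - 7690\right) = \left(- \frac{1472}{15} + 54209\right) + 183826 = \frac{811663}{15} + 183826 = \frac{3569053}{15}$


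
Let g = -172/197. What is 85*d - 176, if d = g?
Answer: -49292/197 ≈ -250.21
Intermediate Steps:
g = -172/197 (g = -172*1/197 = -172/197 ≈ -0.87310)
d = -172/197 ≈ -0.87310
85*d - 176 = 85*(-172/197) - 176 = -14620/197 - 176 = -49292/197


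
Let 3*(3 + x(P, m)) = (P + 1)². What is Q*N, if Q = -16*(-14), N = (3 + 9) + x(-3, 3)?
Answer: 6944/3 ≈ 2314.7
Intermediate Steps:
x(P, m) = -3 + (1 + P)²/3 (x(P, m) = -3 + (P + 1)²/3 = -3 + (1 + P)²/3)
N = 31/3 (N = (3 + 9) + (-3 + (1 - 3)²/3) = 12 + (-3 + (⅓)*(-2)²) = 12 + (-3 + (⅓)*4) = 12 + (-3 + 4/3) = 12 - 5/3 = 31/3 ≈ 10.333)
Q = 224
Q*N = 224*(31/3) = 6944/3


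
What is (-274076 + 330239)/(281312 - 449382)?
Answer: -56163/168070 ≈ -0.33416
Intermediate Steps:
(-274076 + 330239)/(281312 - 449382) = 56163/(-168070) = 56163*(-1/168070) = -56163/168070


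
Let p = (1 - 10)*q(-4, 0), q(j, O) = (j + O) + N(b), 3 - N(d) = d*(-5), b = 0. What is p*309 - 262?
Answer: 2519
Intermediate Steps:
N(d) = 3 + 5*d (N(d) = 3 - d*(-5) = 3 - (-5)*d = 3 + 5*d)
q(j, O) = 3 + O + j (q(j, O) = (j + O) + (3 + 5*0) = (O + j) + (3 + 0) = (O + j) + 3 = 3 + O + j)
p = 9 (p = (1 - 10)*(3 + 0 - 4) = -9*(-1) = 9)
p*309 - 262 = 9*309 - 262 = 2781 - 262 = 2519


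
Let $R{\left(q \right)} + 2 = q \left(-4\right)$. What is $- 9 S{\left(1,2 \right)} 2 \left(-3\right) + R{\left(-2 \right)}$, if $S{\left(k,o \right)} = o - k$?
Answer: $60$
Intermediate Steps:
$R{\left(q \right)} = -2 - 4 q$ ($R{\left(q \right)} = -2 + q \left(-4\right) = -2 - 4 q$)
$- 9 S{\left(1,2 \right)} 2 \left(-3\right) + R{\left(-2 \right)} = - 9 \left(2 - 1\right) 2 \left(-3\right) - -6 = - 9 \left(2 - 1\right) 2 \left(-3\right) + \left(-2 + 8\right) = - 9 \cdot 1 \cdot 2 \left(-3\right) + 6 = - 9 \cdot 2 \left(-3\right) + 6 = \left(-9\right) \left(-6\right) + 6 = 54 + 6 = 60$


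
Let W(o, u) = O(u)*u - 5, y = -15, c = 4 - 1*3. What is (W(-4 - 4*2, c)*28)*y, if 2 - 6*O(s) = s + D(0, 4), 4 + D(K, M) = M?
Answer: 2030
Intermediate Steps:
D(K, M) = -4 + M
O(s) = ⅓ - s/6 (O(s) = ⅓ - (s + (-4 + 4))/6 = ⅓ - (s + 0)/6 = ⅓ - s/6)
c = 1 (c = 4 - 3 = 1)
W(o, u) = -5 + u*(⅓ - u/6) (W(o, u) = (⅓ - u/6)*u - 5 = u*(⅓ - u/6) - 5 = -5 + u*(⅓ - u/6))
(W(-4 - 4*2, c)*28)*y = ((-5 - ⅙*1*(-2 + 1))*28)*(-15) = ((-5 - ⅙*1*(-1))*28)*(-15) = ((-5 + ⅙)*28)*(-15) = -29/6*28*(-15) = -406/3*(-15) = 2030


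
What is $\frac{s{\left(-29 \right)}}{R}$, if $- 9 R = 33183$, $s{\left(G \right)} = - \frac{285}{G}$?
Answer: $- \frac{95}{35641} \approx -0.0026655$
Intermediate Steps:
$R = -3687$ ($R = \left(- \frac{1}{9}\right) 33183 = -3687$)
$\frac{s{\left(-29 \right)}}{R} = \frac{\left(-285\right) \frac{1}{-29}}{-3687} = \left(-285\right) \left(- \frac{1}{29}\right) \left(- \frac{1}{3687}\right) = \frac{285}{29} \left(- \frac{1}{3687}\right) = - \frac{95}{35641}$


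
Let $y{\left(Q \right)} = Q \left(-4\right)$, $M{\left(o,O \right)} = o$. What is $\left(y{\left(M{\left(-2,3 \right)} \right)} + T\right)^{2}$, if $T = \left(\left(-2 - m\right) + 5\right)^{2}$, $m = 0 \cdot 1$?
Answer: $289$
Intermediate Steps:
$y{\left(Q \right)} = - 4 Q$
$m = 0$
$T = 9$ ($T = \left(\left(-2 - 0\right) + 5\right)^{2} = \left(\left(-2 + 0\right) + 5\right)^{2} = \left(-2 + 5\right)^{2} = 3^{2} = 9$)
$\left(y{\left(M{\left(-2,3 \right)} \right)} + T\right)^{2} = \left(\left(-4\right) \left(-2\right) + 9\right)^{2} = \left(8 + 9\right)^{2} = 17^{2} = 289$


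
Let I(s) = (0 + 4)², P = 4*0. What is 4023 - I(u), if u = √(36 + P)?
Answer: 4007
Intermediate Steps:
P = 0
u = 6 (u = √(36 + 0) = √36 = 6)
I(s) = 16 (I(s) = 4² = 16)
4023 - I(u) = 4023 - 1*16 = 4023 - 16 = 4007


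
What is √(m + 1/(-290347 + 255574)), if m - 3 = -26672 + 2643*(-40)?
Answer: I*√160079685697554/34773 ≈ 363.85*I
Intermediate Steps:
m = -132389 (m = 3 + (-26672 + 2643*(-40)) = 3 + (-26672 - 105720) = 3 - 132392 = -132389)
√(m + 1/(-290347 + 255574)) = √(-132389 + 1/(-290347 + 255574)) = √(-132389 + 1/(-34773)) = √(-132389 - 1/34773) = √(-4603562698/34773) = I*√160079685697554/34773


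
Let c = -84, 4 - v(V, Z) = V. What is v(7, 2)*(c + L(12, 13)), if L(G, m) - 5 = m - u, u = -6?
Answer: 180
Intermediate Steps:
v(V, Z) = 4 - V
L(G, m) = 11 + m (L(G, m) = 5 + (m - 1*(-6)) = 5 + (m + 6) = 5 + (6 + m) = 11 + m)
v(7, 2)*(c + L(12, 13)) = (4 - 1*7)*(-84 + (11 + 13)) = (4 - 7)*(-84 + 24) = -3*(-60) = 180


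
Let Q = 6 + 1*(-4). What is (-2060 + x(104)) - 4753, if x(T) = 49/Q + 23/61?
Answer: -828151/122 ≈ -6788.1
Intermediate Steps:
Q = 2 (Q = 6 - 4 = 2)
x(T) = 3035/122 (x(T) = 49/2 + 23/61 = 3035/122)
(-2060 + x(104)) - 4753 = (-2060 + 3035/122) - 4753 = -248285/122 - 4753 = -828151/122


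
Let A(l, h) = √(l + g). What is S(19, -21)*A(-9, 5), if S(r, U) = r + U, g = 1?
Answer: -4*I*√2 ≈ -5.6569*I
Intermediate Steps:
A(l, h) = √(1 + l) (A(l, h) = √(l + 1) = √(1 + l))
S(r, U) = U + r
S(19, -21)*A(-9, 5) = (-21 + 19)*√(1 - 9) = -4*I*√2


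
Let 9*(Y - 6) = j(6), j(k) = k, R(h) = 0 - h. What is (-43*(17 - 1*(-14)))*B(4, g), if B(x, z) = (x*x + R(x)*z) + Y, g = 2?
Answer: -58652/3 ≈ -19551.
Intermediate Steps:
R(h) = -h
Y = 20/3 (Y = 6 + (⅑)*6 = 6 + ⅔ = 20/3 ≈ 6.6667)
B(x, z) = 20/3 + x² - x*z (B(x, z) = (x*x + (-x)*z) + 20/3 = (x² - x*z) + 20/3 = 20/3 + x² - x*z)
(-43*(17 - 1*(-14)))*B(4, g) = (-43*(17 - 1*(-14)))*(20/3 + 4² - 1*4*2) = (-43*(17 + 14))*(20/3 + 16 - 8) = -43*31*(44/3) = -1333*44/3 = -58652/3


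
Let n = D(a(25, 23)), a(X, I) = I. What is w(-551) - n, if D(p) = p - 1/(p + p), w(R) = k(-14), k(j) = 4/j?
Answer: -7491/322 ≈ -23.264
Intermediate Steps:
w(R) = -2/7 (w(R) = 4/(-14) = 4*(-1/14) = -2/7)
D(p) = p - 1/(2*p)
n = 1057/46 (n = 23 - 1/2/23 = 23 - 1/2*1/23 = 23 - 1/46 = 1057/46 ≈ 22.978)
w(-551) - n = -2/7 - 1*1057/46 = -2/7 - 1057/46 = -7491/322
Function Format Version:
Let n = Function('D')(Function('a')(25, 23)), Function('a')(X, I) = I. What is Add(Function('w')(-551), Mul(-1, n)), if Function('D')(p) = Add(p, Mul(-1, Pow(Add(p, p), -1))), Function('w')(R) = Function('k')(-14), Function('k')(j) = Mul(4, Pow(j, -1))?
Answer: Rational(-7491, 322) ≈ -23.264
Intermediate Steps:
Function('w')(R) = Rational(-2, 7) (Function('w')(R) = Mul(4, Pow(-14, -1)) = Mul(4, Rational(-1, 14)) = Rational(-2, 7))
Function('D')(p) = Add(p, Mul(Rational(-1, 2), Pow(p, -1))) (Function('D')(p) = Add(p, Mul(-1, Pow(Mul(2, p), -1))) = Add(p, Mul(-1, Mul(Rational(1, 2), Pow(p, -1)))) = Add(p, Mul(Rational(-1, 2), Pow(p, -1))))
n = Rational(1057, 46) (n = Add(23, Mul(Rational(-1, 2), Pow(23, -1))) = Add(23, Mul(Rational(-1, 2), Rational(1, 23))) = Add(23, Rational(-1, 46)) = Rational(1057, 46) ≈ 22.978)
Add(Function('w')(-551), Mul(-1, n)) = Add(Rational(-2, 7), Mul(-1, Rational(1057, 46))) = Add(Rational(-2, 7), Rational(-1057, 46)) = Rational(-7491, 322)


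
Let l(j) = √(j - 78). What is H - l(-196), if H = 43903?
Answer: 43903 - I*√274 ≈ 43903.0 - 16.553*I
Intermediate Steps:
l(j) = √(-78 + j)
H - l(-196) = 43903 - √(-78 - 196) = 43903 - √(-274) = 43903 - I*√274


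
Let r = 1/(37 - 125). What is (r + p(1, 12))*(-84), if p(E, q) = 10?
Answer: -18459/22 ≈ -839.04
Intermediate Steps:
r = -1/88 (r = 1/(-88) = -1/88 ≈ -0.011364)
(r + p(1, 12))*(-84) = (-1/88 + 10)*(-84) = (879/88)*(-84) = -18459/22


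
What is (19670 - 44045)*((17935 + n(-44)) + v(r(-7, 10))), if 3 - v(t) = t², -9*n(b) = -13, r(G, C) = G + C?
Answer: -1311163750/3 ≈ -4.3705e+8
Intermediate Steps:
r(G, C) = C + G
n(b) = 13/9 (n(b) = -⅑*(-13) = 13/9)
v(t) = 3 - t²
(19670 - 44045)*((17935 + n(-44)) + v(r(-7, 10))) = (19670 - 44045)*((17935 + 13/9) + (3 - (10 - 7)²)) = -24375*(161428/9 + (3 - 1*3²)) = -24375*(161428/9 + (3 - 1*9)) = -24375*(161428/9 + (3 - 9)) = -24375*(161428/9 - 6) = -24375*161374/9 = -1311163750/3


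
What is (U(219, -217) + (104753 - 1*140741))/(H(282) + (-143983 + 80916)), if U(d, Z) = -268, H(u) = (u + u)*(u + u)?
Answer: -36256/255029 ≈ -0.14216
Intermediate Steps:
H(u) = 4*u² (H(u) = (2*u)*(2*u) = 4*u²)
(U(219, -217) + (104753 - 1*140741))/(H(282) + (-143983 + 80916)) = (-268 + (104753 - 1*140741))/(4*282² + (-143983 + 80916)) = (-268 + (104753 - 140741))/(4*79524 - 63067) = (-268 - 35988)/(318096 - 63067) = -36256/255029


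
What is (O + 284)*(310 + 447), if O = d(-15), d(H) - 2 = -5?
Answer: 212717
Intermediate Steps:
d(H) = -3 (d(H) = 2 - 5 = -3)
O = -3
(O + 284)*(310 + 447) = (-3 + 284)*(310 + 447) = 281*757 = 212717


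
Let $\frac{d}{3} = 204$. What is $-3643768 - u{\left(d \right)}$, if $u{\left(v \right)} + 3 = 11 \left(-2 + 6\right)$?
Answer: $-3643809$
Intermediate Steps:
$d = 612$ ($d = 3 \cdot 204 = 612$)
$u{\left(v \right)} = 41$ ($u{\left(v \right)} = -3 + 11 \left(-2 + 6\right) = -3 + 11 \cdot 4 = -3 + 44 = 41$)
$-3643768 - u{\left(d \right)} = -3643768 - 41 = -3643809$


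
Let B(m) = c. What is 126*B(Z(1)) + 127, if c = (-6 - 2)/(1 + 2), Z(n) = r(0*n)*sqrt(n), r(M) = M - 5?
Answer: -209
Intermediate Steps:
r(M) = -5 + M
Z(n) = -5*sqrt(n) (Z(n) = (-5 + 0*n)*sqrt(n) = (-5 + 0)*sqrt(n) = -5*sqrt(n))
c = -8/3 ≈ -2.6667
B(m) = -8/3
126*B(Z(1)) + 127 = 126*(-8/3) + 127 = -336 + 127 = -209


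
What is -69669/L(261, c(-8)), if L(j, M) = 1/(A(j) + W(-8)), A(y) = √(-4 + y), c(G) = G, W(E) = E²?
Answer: -4458816 - 69669*√257 ≈ -5.5757e+6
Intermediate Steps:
L(j, M) = 1/(64 + √(-4 + j)) (L(j, M) = 1/(√(-4 + j) + (-8)²) = 1/(√(-4 + j) + 64) = 1/(64 + √(-4 + j)))
-69669/L(261, c(-8)) = -(4458816 + 69669*√(-4 + 261)) = -(4458816 + 69669*√257) = -69669*(64 + √257) = -4458816 - 69669*√257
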